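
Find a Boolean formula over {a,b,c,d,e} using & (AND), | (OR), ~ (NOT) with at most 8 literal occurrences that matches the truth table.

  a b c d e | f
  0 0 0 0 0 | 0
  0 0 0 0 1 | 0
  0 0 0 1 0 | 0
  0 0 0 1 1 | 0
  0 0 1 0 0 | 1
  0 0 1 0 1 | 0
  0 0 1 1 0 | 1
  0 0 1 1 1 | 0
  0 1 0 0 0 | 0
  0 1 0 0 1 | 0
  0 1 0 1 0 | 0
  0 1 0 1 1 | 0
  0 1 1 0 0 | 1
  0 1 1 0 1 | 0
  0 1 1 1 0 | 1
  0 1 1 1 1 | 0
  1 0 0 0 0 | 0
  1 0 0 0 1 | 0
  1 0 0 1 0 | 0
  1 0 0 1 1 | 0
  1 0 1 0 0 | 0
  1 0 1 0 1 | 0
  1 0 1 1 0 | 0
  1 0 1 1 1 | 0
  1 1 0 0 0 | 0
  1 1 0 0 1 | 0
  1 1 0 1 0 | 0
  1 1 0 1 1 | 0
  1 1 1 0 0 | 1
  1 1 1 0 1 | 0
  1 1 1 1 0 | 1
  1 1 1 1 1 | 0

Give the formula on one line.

  ~e = 10101010101010101010101010101010
  (c & ~e) = 00001010000010100000101000001010
  (b & e) = 00000000010101010000000001010101
  ((c & ~e) | (b & e)) = 00001010010111110000101001011111
  ~a = 11111111111111110000000000000000
  (~a | b) = 11111111111111110000000011111111
  (~e & (~a | b)) = 10101010101010100000000010101010
  (((c & ~e) | (b & e)) & (~e & (~a | b))) = 00001010000010100000000000001010

(((c & ~e) | (b & e)) & (~e & (~a | b)))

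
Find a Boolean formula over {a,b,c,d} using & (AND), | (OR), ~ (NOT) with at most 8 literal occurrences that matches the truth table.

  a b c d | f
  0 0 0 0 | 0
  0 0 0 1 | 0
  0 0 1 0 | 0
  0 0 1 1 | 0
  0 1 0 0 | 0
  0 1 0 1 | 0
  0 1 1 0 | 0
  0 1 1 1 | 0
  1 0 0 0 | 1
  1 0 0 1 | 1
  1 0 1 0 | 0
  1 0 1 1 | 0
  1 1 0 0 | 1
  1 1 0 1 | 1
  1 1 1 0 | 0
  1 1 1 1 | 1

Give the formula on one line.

  (b & d) = 0000010100000101
  ~c = 1100110011001100
  ~b = 1111000011110000
  (~c & ~b) = 1100000011000000
  ((b & d) | (~c & ~b)) = 1100010111000101
  (a & ((b & d) | (~c & ~b))) = 0000000011000101
  ((a & ((b & d) | (~c & ~b))) | ~c) = 1100110011001101
  (a & ((a & ((b & d) | (~c & ~b))) | ~c)) = 0000000011001101

(a & ((a & ((b & d) | (~c & ~b))) | ~c))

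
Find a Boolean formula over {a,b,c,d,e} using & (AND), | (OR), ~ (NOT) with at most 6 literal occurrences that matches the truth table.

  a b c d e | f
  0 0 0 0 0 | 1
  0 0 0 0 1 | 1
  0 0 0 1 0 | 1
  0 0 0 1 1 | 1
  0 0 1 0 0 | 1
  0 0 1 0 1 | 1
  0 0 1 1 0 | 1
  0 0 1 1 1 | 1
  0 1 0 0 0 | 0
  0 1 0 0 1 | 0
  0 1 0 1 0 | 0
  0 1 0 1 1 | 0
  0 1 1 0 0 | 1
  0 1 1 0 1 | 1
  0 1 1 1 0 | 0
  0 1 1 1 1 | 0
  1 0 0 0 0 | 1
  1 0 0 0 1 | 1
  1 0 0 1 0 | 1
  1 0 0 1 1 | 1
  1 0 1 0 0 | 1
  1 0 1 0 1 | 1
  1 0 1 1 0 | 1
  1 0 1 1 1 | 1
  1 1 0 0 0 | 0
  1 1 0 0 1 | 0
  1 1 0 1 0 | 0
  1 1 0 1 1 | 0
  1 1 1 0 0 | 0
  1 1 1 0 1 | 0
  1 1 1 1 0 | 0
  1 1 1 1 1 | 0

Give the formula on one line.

  ~d = 11001100110011001100110011001100
  ~a = 11111111111111110000000000000000
  (~a | d) = 11111111111111110011001100110011
  (~d & (~a | d)) = 11001100110011000000000000000000
  (b & (~d & (~a | d))) = 00000000110011000000000000000000
  ((b & (~d & (~a | d))) & c) = 00000000000011000000000000000000
  ~b = 11111111000000001111111100000000
  (((b & (~d & (~a | d))) & c) | ~b) = 11111111000011001111111100000000

(((b & (~d & (~a | d))) & c) | ~b)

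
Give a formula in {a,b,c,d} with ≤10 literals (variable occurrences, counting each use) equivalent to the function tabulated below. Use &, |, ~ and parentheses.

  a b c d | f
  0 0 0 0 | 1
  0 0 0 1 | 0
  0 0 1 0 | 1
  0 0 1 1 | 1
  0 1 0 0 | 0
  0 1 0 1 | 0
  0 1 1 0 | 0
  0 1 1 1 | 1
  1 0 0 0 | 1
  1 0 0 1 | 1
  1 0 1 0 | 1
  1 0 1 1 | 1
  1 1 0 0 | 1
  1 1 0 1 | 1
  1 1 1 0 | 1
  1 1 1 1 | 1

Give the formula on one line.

(((a | (~d | c)) & d) | (((~b | a) & ~d) | a))

  ~d = 1010101010101010
  (~d | c) = 1011101110111011
  (a | (~d | c)) = 1011101111111111
  ((a | (~d | c)) & d) = 0001000101010101
  ~b = 1111000011110000
  (~b | a) = 1111000011111111
  ((~b | a) & ~d) = 1010000010101010
  (((~b | a) & ~d) | a) = 1010000011111111
  (((a | (~d | c)) & d) | (((~b | a) & ~d) | a)) = 1011000111111111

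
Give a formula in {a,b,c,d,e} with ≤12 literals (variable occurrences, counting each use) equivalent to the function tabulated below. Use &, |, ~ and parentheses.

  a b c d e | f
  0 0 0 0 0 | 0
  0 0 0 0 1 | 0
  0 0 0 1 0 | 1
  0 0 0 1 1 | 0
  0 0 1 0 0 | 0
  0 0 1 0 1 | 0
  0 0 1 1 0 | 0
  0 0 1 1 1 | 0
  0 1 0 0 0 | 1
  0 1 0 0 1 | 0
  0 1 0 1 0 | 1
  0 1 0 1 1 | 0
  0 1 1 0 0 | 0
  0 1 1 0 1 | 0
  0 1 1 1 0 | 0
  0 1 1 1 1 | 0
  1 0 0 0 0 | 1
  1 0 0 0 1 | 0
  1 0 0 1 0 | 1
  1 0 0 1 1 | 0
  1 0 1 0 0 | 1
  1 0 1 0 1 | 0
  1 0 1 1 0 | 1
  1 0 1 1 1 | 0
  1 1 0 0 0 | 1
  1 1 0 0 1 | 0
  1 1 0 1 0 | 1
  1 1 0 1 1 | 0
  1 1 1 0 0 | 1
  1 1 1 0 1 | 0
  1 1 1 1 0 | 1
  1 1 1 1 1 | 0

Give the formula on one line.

((((b | d) | a) & ~e) & (a | ((a & (~b | e)) | ~c)))

  (b | d) = 00110011111111110011001111111111
  ((b | d) | a) = 00110011111111111111111111111111
  ~e = 10101010101010101010101010101010
  (((b | d) | a) & ~e) = 00100010101010101010101010101010
  ~b = 11111111000000001111111100000000
  (~b | e) = 11111111010101011111111101010101
  (a & (~b | e)) = 00000000000000001111111101010101
  ~c = 11110000111100001111000011110000
  ((a & (~b | e)) | ~c) = 11110000111100001111111111110101
  (a | ((a & (~b | e)) | ~c)) = 11110000111100001111111111111111
  ((((b | d) | a) & ~e) & (a | ((a & (~b | e)) | ~c))) = 00100000101000001010101010101010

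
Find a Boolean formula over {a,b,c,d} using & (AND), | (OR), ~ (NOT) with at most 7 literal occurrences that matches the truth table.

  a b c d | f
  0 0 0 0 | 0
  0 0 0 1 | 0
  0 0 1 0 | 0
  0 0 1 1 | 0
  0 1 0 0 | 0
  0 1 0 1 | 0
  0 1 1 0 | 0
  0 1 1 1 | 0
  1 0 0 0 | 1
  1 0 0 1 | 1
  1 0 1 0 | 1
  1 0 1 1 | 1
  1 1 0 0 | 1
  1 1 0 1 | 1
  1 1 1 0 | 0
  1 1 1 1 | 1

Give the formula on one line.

((~c | (((~a & c) | (a & d)) | ~b)) & a)

  ~c = 1100110011001100
  ~a = 1111111100000000
  (~a & c) = 0011001100000000
  (a & d) = 0000000001010101
  ((~a & c) | (a & d)) = 0011001101010101
  ~b = 1111000011110000
  (((~a & c) | (a & d)) | ~b) = 1111001111110101
  (~c | (((~a & c) | (a & d)) | ~b)) = 1111111111111101
  ((~c | (((~a & c) | (a & d)) | ~b)) & a) = 0000000011111101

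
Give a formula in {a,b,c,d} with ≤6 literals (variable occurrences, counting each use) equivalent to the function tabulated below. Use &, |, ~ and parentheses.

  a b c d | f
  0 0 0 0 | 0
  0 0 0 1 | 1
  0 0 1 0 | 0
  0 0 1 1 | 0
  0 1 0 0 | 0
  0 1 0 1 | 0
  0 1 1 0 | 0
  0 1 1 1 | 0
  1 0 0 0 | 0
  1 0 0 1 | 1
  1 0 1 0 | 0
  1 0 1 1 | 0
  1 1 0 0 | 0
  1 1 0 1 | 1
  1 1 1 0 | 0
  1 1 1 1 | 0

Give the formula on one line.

  ~c = 1100110011001100
  (a | c) = 0011001111111111
  ~b = 1111000011110000
  ((a | c) | ~b) = 1111001111111111
  (d & ((a | c) | ~b)) = 0101000101010101
  (~c & (d & ((a | c) | ~b))) = 0100000001000100

(~c & (d & ((a | c) | ~b)))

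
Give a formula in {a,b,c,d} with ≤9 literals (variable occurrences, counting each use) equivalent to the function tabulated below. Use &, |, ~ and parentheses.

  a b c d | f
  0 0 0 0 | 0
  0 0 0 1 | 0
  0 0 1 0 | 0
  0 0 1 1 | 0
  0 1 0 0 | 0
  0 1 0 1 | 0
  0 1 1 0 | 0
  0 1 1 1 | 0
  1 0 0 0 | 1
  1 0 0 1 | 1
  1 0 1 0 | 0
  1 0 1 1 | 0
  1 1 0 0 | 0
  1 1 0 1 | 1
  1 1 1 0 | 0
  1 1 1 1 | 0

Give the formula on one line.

  (b | a) = 0000111111111111
  ~c = 1100110011001100
  ((b | a) & ~c) = 0000110011001100
  (a & ((b | a) & ~c)) = 0000000011001100
  ~b = 1111000011110000
  (~b | d) = 1111010111110101
  ((a & ((b | a) & ~c)) & (~b | d)) = 0000000011000100

((a & ((b | a) & ~c)) & (~b | d))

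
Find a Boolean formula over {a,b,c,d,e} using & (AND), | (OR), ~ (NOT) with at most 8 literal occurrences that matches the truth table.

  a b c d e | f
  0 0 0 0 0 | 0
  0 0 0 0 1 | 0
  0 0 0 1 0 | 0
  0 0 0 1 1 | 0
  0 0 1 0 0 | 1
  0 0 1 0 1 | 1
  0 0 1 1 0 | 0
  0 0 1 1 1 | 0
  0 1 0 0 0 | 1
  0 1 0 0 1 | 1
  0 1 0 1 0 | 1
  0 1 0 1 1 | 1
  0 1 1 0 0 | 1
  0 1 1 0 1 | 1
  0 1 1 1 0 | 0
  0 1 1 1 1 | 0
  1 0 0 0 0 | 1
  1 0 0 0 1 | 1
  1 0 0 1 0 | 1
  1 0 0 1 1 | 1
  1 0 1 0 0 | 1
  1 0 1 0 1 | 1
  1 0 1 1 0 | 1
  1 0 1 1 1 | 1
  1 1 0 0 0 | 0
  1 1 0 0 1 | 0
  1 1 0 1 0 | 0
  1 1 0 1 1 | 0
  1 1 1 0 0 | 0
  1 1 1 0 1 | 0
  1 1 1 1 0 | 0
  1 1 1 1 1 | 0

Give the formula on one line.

((((b | c) & (~d | ~c)) & ~a) | (a & ~b))

  (b | c) = 00001111111111110000111111111111
  ~d = 11001100110011001100110011001100
  ~c = 11110000111100001111000011110000
  (~d | ~c) = 11111100111111001111110011111100
  ((b | c) & (~d | ~c)) = 00001100111111000000110011111100
  ~a = 11111111111111110000000000000000
  (((b | c) & (~d | ~c)) & ~a) = 00001100111111000000000000000000
  ~b = 11111111000000001111111100000000
  (a & ~b) = 00000000000000001111111100000000
  ((((b | c) & (~d | ~c)) & ~a) | (a & ~b)) = 00001100111111001111111100000000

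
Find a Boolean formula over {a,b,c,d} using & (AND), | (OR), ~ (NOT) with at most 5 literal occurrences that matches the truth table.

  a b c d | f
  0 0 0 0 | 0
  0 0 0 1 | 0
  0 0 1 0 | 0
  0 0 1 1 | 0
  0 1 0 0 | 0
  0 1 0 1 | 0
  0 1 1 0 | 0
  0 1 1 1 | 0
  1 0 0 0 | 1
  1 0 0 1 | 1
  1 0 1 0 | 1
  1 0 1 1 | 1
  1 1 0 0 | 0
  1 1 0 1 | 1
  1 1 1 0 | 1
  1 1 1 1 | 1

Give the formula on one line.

((d | (~b | c)) & a)

  ~b = 1111000011110000
  (~b | c) = 1111001111110011
  (d | (~b | c)) = 1111011111110111
  ((d | (~b | c)) & a) = 0000000011110111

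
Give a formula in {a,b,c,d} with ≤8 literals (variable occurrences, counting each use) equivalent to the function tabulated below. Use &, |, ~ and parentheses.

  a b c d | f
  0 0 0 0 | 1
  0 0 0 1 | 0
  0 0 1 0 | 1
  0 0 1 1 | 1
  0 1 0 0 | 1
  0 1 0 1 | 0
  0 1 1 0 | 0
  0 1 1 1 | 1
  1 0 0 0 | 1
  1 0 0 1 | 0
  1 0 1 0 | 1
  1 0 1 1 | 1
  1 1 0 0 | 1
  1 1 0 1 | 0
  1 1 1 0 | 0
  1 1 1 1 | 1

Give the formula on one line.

(((d & c) | (~c & ~d)) | (~d & ~b))

  (d & c) = 0001000100010001
  ~c = 1100110011001100
  ~d = 1010101010101010
  (~c & ~d) = 1000100010001000
  ((d & c) | (~c & ~d)) = 1001100110011001
  ~b = 1111000011110000
  (~d & ~b) = 1010000010100000
  (((d & c) | (~c & ~d)) | (~d & ~b)) = 1011100110111001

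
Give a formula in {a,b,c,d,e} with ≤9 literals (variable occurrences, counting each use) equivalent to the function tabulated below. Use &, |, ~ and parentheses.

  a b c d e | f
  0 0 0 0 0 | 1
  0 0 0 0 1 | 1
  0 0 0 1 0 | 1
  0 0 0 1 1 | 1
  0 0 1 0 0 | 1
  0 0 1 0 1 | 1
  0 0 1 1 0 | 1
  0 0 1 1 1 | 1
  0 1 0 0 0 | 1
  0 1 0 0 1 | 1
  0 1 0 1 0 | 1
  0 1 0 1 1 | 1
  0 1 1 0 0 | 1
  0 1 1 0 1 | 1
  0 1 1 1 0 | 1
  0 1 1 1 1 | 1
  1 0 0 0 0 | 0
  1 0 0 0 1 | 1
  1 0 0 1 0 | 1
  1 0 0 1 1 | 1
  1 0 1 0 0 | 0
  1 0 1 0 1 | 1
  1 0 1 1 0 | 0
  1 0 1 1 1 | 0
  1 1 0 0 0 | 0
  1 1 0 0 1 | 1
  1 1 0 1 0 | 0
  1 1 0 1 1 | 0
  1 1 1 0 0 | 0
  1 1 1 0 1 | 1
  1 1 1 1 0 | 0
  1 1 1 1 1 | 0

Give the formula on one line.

  ~b = 11111111000000001111111100000000
  (d & ~b) = 00110011000000000011001100000000
  ~c = 11110000111100001111000011110000
  ((d & ~b) & ~c) = 00110000000000000011000000000000
  ~a = 11111111111111110000000000000000
  (e | ~a) = 11111111111111110101010101010101
  ~d = 11001100110011001100110011001100
  (~a | ~d) = 11111111111111111100110011001100
  ((e | ~a) & (~a | ~d)) = 11111111111111110100010001000100
  (((d & ~b) & ~c) | ((e | ~a) & (~a | ~d))) = 11111111111111110111010001000100

(((d & ~b) & ~c) | ((e | ~a) & (~a | ~d)))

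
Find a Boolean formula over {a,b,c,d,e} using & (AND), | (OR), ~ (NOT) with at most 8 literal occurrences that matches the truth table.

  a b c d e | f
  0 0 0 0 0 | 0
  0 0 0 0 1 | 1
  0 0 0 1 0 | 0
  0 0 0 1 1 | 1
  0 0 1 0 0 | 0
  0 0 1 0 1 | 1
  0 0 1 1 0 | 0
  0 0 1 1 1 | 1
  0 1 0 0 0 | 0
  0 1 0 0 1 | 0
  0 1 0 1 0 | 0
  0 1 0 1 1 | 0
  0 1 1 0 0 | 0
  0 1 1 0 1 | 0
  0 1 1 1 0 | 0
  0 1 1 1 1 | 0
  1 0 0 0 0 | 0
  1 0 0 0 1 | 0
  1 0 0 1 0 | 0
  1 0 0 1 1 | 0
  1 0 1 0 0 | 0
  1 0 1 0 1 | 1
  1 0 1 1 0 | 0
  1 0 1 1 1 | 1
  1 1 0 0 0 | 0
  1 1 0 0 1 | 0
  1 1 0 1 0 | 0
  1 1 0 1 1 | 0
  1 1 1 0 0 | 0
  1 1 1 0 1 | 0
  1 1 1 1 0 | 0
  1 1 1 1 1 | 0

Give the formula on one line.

(((~a | e) & (~a | (c & ~b))) & (~b & e))

  ~a = 11111111111111110000000000000000
  (~a | e) = 11111111111111110101010101010101
  ~b = 11111111000000001111111100000000
  (c & ~b) = 00001111000000000000111100000000
  (~a | (c & ~b)) = 11111111111111110000111100000000
  ((~a | e) & (~a | (c & ~b))) = 11111111111111110000010100000000
  (~b & e) = 01010101000000000101010100000000
  (((~a | e) & (~a | (c & ~b))) & (~b & e)) = 01010101000000000000010100000000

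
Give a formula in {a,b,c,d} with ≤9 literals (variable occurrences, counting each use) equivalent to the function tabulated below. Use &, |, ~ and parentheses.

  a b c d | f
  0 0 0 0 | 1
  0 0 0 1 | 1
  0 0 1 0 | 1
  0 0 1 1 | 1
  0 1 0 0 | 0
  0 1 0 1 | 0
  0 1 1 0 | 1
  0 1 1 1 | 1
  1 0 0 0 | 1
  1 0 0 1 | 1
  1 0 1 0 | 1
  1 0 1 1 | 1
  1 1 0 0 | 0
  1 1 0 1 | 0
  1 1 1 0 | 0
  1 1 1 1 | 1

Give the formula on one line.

((~a & c) | (~b | (a & (c & d))))

  ~a = 1111111100000000
  (~a & c) = 0011001100000000
  ~b = 1111000011110000
  (c & d) = 0001000100010001
  (a & (c & d)) = 0000000000010001
  (~b | (a & (c & d))) = 1111000011110001
  ((~a & c) | (~b | (a & (c & d)))) = 1111001111110001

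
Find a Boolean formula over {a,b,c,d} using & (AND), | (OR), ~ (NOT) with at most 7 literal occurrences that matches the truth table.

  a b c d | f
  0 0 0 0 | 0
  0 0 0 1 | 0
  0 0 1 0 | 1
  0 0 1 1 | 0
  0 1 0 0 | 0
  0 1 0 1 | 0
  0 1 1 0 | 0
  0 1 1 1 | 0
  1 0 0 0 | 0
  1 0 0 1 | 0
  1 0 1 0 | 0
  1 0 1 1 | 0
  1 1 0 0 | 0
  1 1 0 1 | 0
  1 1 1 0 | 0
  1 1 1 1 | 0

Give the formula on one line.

  ~d = 1010101010101010
  (b & a) = 0000000000001111
  ~b = 1111000011110000
  ((b & a) | ~b) = 1111000011111111
  ~a = 1111111100000000
  (((b & a) | ~b) & ~a) = 1111000000000000
  (~d & (((b & a) | ~b) & ~a)) = 1010000000000000
  ~c = 1100110011001100
  ((~d & (((b & a) | ~b) & ~a)) | ~c) = 1110110011001100
  (c & ((~d & (((b & a) | ~b) & ~a)) | ~c)) = 0010000000000000

(c & ((~d & (((b & a) | ~b) & ~a)) | ~c))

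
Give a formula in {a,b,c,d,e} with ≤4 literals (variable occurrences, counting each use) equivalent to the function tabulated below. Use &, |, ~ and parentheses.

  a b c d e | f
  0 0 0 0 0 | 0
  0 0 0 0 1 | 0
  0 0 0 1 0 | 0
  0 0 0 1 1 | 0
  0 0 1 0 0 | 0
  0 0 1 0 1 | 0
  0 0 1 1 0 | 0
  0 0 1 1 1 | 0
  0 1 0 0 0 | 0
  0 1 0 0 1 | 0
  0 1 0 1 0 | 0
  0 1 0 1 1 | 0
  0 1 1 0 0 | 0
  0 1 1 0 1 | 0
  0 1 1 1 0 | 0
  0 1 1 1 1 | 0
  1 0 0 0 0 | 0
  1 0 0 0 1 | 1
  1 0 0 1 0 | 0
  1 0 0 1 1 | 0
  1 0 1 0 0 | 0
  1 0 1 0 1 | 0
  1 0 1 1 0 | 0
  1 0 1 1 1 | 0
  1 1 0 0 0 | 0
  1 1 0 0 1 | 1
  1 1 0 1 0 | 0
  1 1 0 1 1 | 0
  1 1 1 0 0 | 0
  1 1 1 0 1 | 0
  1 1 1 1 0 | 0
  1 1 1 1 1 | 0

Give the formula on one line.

(e & (a & (~c & ~d)))

  ~c = 11110000111100001111000011110000
  ~d = 11001100110011001100110011001100
  (~c & ~d) = 11000000110000001100000011000000
  (a & (~c & ~d)) = 00000000000000001100000011000000
  (e & (a & (~c & ~d))) = 00000000000000000100000001000000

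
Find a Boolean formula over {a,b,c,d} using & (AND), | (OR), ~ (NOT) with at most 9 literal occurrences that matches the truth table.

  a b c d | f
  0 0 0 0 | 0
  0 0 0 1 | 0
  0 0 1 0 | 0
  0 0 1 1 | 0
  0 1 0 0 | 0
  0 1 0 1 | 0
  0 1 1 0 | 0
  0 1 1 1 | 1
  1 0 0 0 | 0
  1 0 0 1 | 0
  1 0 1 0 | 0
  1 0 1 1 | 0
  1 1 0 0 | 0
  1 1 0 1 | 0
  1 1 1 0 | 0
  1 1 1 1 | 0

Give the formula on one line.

  ~d = 1010101010101010
  (b & ~d) = 0000101000001010
  (c | (b & ~d)) = 0011101100111011
  (b & (c | (b & ~d))) = 0000101100001011
  ~a = 1111111100000000
  (~a & d) = 0101010100000000
  ((~a & d) & c) = 0001000100000000
  ~b = 1111000011110000
  (((~a & d) & c) | ~b) = 1111000111110000
  ((b & (c | (b & ~d))) & (((~a & d) & c) | ~b)) = 0000000100000000

((b & (c | (b & ~d))) & (((~a & d) & c) | ~b))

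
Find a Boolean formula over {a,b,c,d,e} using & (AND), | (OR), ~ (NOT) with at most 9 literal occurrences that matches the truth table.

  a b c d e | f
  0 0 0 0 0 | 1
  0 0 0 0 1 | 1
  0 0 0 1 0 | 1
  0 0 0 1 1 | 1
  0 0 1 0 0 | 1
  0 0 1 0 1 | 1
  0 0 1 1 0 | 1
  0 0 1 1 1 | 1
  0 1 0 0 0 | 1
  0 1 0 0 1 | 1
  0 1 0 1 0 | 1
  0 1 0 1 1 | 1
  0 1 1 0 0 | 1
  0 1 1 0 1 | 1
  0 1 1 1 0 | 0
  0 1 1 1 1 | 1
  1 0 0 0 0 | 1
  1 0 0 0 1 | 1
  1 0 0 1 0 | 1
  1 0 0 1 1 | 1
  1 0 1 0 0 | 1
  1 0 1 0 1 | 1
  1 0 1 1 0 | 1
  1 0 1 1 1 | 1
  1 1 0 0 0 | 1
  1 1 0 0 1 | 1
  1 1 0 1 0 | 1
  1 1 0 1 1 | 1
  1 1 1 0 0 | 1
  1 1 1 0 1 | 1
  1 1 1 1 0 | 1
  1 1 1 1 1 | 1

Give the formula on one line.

  ~b = 11111111000000001111111100000000
  ~d = 11001100110011001100110011001100
  (~b | ~d) = 11111111110011001111111111001100
  (c & (~b | ~d)) = 00001111000011000000111100001100
  ~c = 11110000111100001111000011110000
  ((c & (~b | ~d)) | ~c) = 11111111111111001111111111111100
  (e & d) = 00010001000100010001000100010001
  (a | (e & d)) = 00010001000100011111111111111111
  (((c & (~b | ~d)) | ~c) | (a | (e & d))) = 11111111111111011111111111111111

(((c & (~b | ~d)) | ~c) | (a | (e & d)))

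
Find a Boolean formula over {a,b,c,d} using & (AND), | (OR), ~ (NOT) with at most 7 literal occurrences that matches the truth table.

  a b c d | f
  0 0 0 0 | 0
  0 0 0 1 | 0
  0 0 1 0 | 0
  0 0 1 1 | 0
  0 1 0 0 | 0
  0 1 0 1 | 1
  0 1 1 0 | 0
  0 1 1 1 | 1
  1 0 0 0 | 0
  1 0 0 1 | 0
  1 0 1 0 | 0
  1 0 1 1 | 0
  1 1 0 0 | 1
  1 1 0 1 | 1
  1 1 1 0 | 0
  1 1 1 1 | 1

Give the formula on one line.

(b & ((~b | d) | ((d | ~c) & a)))

  ~b = 1111000011110000
  (~b | d) = 1111010111110101
  ~c = 1100110011001100
  (d | ~c) = 1101110111011101
  ((d | ~c) & a) = 0000000011011101
  ((~b | d) | ((d | ~c) & a)) = 1111010111111101
  (b & ((~b | d) | ((d | ~c) & a))) = 0000010100001101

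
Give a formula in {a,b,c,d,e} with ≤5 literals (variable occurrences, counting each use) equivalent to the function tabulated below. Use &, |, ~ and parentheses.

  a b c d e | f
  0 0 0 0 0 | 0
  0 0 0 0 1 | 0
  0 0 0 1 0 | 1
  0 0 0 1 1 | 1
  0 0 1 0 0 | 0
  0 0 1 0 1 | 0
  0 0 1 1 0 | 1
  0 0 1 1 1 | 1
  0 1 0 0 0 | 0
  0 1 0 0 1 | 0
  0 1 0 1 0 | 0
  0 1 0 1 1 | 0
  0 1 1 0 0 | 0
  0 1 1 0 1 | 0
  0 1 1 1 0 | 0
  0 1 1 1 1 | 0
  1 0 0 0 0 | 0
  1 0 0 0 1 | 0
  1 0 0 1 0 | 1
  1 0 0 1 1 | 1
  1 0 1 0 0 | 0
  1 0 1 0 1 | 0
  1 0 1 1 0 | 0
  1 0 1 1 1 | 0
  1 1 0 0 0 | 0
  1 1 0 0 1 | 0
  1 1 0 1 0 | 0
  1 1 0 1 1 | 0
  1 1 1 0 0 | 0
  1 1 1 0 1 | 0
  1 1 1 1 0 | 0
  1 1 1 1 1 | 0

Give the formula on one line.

(d & ((~a | ~c) & ~b))

  ~a = 11111111111111110000000000000000
  ~c = 11110000111100001111000011110000
  (~a | ~c) = 11111111111111111111000011110000
  ~b = 11111111000000001111111100000000
  ((~a | ~c) & ~b) = 11111111000000001111000000000000
  (d & ((~a | ~c) & ~b)) = 00110011000000000011000000000000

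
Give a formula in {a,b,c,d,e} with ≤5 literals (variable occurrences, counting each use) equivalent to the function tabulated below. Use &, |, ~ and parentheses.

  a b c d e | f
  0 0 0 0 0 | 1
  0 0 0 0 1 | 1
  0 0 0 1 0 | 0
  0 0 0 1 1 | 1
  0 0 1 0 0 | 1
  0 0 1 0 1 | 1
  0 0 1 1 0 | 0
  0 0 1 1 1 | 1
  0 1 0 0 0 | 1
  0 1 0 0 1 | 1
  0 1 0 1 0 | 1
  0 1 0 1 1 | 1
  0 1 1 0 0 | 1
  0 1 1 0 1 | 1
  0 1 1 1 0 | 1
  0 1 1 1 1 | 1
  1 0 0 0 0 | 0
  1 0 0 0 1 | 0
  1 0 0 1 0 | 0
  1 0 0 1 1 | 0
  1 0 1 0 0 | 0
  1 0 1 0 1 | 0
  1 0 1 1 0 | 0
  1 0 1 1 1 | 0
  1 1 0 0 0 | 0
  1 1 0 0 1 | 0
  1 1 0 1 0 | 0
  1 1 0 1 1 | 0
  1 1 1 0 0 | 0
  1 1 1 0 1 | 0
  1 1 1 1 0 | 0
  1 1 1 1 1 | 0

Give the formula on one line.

  ~a = 11111111111111110000000000000000
  (d & e) = 00010001000100010001000100010001
  ~d = 11001100110011001100110011001100
  (~d | b) = 11001100111111111100110011111111
  ((d & e) | (~d | b)) = 11011101111111111101110111111111
  (~a & ((d & e) | (~d | b))) = 11011101111111110000000000000000

(~a & ((d & e) | (~d | b)))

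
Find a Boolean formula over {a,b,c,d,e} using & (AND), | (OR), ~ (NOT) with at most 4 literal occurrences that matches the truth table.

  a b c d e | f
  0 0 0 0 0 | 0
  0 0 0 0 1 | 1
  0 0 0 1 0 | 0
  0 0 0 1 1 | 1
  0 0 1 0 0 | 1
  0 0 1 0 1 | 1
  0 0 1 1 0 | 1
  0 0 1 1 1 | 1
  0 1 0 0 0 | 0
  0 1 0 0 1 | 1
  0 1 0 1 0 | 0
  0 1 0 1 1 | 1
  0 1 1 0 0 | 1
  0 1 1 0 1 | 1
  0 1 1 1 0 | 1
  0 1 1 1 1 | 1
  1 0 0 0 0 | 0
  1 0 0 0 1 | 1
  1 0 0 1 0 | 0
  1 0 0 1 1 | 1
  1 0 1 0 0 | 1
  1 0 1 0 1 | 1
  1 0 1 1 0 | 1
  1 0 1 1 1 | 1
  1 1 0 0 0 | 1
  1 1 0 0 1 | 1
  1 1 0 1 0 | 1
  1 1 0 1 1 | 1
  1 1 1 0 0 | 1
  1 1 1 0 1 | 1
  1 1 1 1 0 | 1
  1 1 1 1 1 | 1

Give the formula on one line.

  (a & b) = 00000000000000000000000011111111
  (e | (a & b)) = 01010101010101010101010111111111
  (c | (e | (a & b))) = 01011111010111110101111111111111

(c | (e | (a & b)))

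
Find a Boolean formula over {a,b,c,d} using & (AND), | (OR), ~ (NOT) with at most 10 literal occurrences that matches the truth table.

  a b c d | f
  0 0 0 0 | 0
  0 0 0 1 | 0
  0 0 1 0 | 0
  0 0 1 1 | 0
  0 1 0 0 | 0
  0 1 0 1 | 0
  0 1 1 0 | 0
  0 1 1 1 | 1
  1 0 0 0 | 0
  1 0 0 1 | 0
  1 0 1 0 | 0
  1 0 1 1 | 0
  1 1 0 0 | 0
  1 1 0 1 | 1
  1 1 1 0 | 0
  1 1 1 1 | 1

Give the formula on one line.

(((c | a) & (((a | c) & ~d) | b)) & d)

  (c | a) = 0011001111111111
  (a | c) = 0011001111111111
  ~d = 1010101010101010
  ((a | c) & ~d) = 0010001010101010
  (((a | c) & ~d) | b) = 0010111110101111
  ((c | a) & (((a | c) & ~d) | b)) = 0010001110101111
  (((c | a) & (((a | c) & ~d) | b)) & d) = 0000000100000101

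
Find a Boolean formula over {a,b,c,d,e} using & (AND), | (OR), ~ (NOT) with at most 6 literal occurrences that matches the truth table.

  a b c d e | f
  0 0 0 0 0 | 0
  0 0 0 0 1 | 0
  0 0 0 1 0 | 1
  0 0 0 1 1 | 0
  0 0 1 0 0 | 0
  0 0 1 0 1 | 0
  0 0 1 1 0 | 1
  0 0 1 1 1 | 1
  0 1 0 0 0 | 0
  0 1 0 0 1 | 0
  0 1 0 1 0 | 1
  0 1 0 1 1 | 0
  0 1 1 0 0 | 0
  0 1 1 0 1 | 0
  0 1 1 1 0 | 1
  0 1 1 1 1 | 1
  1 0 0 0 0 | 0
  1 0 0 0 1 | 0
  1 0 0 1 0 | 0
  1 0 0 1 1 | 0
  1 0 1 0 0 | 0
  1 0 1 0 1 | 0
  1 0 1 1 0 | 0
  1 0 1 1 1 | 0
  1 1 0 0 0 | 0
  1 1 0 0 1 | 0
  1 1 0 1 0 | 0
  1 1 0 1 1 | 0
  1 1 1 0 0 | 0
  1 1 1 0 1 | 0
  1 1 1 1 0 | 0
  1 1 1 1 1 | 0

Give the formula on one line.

  ~a = 11111111111111110000000000000000
  ~e = 10101010101010101010101010101010
  (a | ~e) = 10101010101010101111111111111111
  (c | (a | ~e)) = 10101111101011111111111111111111
  ((c | (a | ~e)) & d) = 00100011001000110011001100110011
  (~a & ((c | (a | ~e)) & d)) = 00100011001000110000000000000000

(~a & ((c | (a | ~e)) & d))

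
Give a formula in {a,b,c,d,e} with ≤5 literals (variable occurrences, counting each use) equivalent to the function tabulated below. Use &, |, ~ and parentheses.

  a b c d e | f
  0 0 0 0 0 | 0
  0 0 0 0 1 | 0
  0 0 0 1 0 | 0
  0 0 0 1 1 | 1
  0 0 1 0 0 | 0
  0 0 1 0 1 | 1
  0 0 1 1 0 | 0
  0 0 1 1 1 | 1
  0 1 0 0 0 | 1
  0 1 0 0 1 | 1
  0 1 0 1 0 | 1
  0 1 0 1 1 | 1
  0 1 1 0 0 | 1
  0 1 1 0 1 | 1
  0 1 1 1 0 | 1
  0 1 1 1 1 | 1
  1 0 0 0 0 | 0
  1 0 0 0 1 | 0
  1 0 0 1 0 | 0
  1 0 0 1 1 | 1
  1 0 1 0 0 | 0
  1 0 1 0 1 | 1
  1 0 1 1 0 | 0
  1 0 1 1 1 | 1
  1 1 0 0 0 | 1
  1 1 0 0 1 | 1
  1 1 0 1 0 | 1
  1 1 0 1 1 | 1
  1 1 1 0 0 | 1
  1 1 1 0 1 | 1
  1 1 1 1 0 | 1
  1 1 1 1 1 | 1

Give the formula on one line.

  (c | d) = 00111111001111110011111100111111
  ((c | d) & e) = 00010101000101010001010100010101
  ~b = 11111111000000001111111100000000
  (((c | d) & e) & ~b) = 00010101000000000001010100000000
  ((((c | d) & e) & ~b) | b) = 00010101111111110001010111111111

((((c | d) & e) & ~b) | b)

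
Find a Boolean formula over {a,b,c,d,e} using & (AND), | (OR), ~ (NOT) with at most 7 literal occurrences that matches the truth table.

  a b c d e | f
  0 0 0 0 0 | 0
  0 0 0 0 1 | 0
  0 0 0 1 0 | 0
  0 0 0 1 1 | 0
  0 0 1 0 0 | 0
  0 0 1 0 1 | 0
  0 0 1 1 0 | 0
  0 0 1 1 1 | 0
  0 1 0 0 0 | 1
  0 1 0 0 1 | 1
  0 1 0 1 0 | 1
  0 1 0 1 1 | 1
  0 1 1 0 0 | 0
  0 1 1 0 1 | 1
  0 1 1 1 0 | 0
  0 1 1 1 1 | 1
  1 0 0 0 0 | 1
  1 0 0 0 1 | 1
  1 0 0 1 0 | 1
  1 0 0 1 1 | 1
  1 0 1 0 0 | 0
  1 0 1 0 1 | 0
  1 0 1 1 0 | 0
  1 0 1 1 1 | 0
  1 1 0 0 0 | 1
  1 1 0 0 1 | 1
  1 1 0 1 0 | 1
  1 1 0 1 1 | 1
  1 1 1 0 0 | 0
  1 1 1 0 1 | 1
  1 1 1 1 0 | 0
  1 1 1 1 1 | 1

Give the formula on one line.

  (a | b) = 00000000111111111111111111111111
  ~c = 11110000111100001111000011110000
  (e | ~c) = 11110101111101011111010111110101
  ((e | ~c) & c) = 00000101000001010000010100000101
  (((e | ~c) & c) & b) = 00000000000001010000000000000101
  (~c | (((e | ~c) & c) & b)) = 11110000111101011111000011110101
  ((a | b) & (~c | (((e | ~c) & c) & b))) = 00000000111101011111000011110101

((a | b) & (~c | (((e | ~c) & c) & b)))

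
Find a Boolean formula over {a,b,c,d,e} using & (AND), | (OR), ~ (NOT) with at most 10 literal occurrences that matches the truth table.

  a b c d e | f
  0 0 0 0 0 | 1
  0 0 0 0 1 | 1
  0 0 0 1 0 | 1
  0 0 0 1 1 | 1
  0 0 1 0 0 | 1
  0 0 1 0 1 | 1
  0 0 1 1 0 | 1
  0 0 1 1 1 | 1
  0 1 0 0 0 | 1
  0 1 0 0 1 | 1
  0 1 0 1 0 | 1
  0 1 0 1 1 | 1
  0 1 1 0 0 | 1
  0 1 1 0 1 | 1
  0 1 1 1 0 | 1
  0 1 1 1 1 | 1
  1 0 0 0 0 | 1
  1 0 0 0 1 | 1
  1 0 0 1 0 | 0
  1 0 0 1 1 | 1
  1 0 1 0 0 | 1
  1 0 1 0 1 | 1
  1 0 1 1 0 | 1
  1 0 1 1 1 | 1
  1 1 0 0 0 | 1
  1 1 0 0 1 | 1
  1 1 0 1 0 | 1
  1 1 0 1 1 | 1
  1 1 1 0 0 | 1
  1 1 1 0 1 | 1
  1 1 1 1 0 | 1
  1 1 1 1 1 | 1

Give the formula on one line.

  ~c = 11110000111100001111000011110000
  ~a = 11111111111111110000000000000000
  (~c | ~a) = 11111111111111111111000011110000
  (a & b) = 00000000000000000000000011111111
  ((~c | ~a) & (a & b)) = 00000000000000000000000011110000
  (c | e) = 01011111010111110101111101011111
  ~d = 11001100110011001100110011001100
  ((c | e) | ~d) = 11011111110111111101111111011111
  (c | ~a) = 11111111111111110000111100001111
  (((c | e) | ~d) | (c | ~a)) = 11111111111111111101111111011111
  (((~c | ~a) & (a & b)) | (((c | e) | ~d) | (c | ~a))) = 11111111111111111101111111111111

(((~c | ~a) & (a & b)) | (((c | e) | ~d) | (c | ~a)))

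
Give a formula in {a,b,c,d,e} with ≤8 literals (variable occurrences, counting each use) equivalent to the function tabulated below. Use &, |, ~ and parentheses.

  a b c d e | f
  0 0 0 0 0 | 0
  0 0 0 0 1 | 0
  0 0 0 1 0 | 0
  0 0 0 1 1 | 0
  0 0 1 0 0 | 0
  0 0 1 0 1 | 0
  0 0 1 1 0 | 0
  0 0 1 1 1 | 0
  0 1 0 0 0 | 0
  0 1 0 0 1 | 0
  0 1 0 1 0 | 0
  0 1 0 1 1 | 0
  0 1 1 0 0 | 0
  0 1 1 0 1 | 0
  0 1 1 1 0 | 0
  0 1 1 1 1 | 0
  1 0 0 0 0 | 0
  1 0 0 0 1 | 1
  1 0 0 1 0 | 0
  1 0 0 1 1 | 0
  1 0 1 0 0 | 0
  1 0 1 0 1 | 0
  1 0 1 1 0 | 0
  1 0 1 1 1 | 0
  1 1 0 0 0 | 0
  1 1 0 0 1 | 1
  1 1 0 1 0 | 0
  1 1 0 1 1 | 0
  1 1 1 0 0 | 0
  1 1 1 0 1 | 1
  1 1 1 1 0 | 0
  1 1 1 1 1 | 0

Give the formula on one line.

  ~d = 11001100110011001100110011001100
  (~d & e) = 01000100010001000100010001000100
  (a | d) = 00110011001100111111111111111111
  ~c = 11110000111100001111000011110000
  ~a = 11111111111111110000000000000000
  (~c | ~a) = 11111111111111111111000011110000
  ((~c | ~a) | b) = 11111111111111111111000011111111
  ((a | d) & ((~c | ~a) | b)) = 00110011001100111111000011111111
  ((~d & e) & ((a | d) & ((~c | ~a) | b))) = 00000000000000000100000001000100

((~d & e) & ((a | d) & ((~c | ~a) | b)))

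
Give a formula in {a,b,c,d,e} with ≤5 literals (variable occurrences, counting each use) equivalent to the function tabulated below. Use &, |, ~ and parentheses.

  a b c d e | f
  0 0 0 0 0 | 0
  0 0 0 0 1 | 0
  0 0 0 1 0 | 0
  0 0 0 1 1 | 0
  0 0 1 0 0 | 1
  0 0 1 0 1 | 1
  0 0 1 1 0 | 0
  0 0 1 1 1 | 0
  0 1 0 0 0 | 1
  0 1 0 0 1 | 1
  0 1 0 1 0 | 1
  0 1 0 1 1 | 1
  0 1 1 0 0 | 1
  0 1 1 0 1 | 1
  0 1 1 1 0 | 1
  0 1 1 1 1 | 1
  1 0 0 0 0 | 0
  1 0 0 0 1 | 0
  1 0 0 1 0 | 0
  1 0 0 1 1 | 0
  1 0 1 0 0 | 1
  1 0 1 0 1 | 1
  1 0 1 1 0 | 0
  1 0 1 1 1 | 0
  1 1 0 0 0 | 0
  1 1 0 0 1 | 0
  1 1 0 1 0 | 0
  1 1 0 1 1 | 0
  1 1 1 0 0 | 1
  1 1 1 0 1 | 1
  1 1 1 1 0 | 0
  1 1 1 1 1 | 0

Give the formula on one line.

((b & ~a) | (c & ~d))

  ~a = 11111111111111110000000000000000
  (b & ~a) = 00000000111111110000000000000000
  ~d = 11001100110011001100110011001100
  (c & ~d) = 00001100000011000000110000001100
  ((b & ~a) | (c & ~d)) = 00001100111111110000110000001100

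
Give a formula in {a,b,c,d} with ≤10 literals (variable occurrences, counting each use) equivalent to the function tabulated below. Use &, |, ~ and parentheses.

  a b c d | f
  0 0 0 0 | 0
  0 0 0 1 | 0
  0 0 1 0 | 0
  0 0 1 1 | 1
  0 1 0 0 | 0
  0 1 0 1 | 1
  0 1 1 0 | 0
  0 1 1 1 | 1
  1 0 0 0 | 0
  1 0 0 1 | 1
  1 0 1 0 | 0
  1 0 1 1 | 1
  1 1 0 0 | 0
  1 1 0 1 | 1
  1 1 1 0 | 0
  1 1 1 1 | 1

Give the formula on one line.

  ~c = 1100110011001100
  ~a = 1111111100000000
  (~c | ~a) = 1111111111001100
  (a | b) = 0000111111111111
  ((~c | ~a) & (a | b)) = 0000111111001100
  (((~c | ~a) & (a | b)) | c) = 0011111111111111
  (c | d) = 0111011101110111
  (~a | (c | d)) = 1111111101110111
  ((((~c | ~a) & (a | b)) | c) & (~a | (c | d))) = 0011111101110111
  (((((~c | ~a) & (a | b)) | c) & (~a | (c | d))) & d) = 0001010101010101

(((((~c | ~a) & (a | b)) | c) & (~a | (c | d))) & d)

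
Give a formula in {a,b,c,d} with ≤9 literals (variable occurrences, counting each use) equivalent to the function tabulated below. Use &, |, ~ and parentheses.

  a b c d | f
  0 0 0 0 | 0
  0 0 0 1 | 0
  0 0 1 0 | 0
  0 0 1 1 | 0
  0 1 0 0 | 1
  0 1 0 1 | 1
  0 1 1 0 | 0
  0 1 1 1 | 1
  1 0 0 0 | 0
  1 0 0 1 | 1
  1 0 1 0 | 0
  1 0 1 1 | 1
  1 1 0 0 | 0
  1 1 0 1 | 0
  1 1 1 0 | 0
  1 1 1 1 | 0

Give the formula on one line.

  ~a = 1111111100000000
  ~c = 1100110011001100
  ~b = 1111000011110000
  (~b | d) = 1111010111110101
  (~c | (~b | d)) = 1111110111111101
  (~a & (~c | (~b | d))) = 1111110100000000
  (d & ~b) = 0101000001010000
  ((~a & (~c | (~b | d))) | (d & ~b)) = 1111110101010000
  (~b & a) = 0000000011110000
  ((~b & a) | b) = 0000111111111111
  (((~a & (~c | (~b | d))) | (d & ~b)) & ((~b & a) | b)) = 0000110101010000

(((~a & (~c | (~b | d))) | (d & ~b)) & ((~b & a) | b))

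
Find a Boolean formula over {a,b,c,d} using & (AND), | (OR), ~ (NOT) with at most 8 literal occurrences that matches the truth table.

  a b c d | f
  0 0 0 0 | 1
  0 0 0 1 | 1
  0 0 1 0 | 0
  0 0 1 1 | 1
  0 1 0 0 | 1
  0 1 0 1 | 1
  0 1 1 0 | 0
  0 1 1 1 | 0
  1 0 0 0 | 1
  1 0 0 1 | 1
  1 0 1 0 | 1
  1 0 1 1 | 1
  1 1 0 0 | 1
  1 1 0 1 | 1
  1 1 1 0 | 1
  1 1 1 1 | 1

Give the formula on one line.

((~c | a) | ((a | (~b & d)) & d))

  ~c = 1100110011001100
  (~c | a) = 1100110011111111
  ~b = 1111000011110000
  (~b & d) = 0101000001010000
  (a | (~b & d)) = 0101000011111111
  ((a | (~b & d)) & d) = 0101000001010101
  ((~c | a) | ((a | (~b & d)) & d)) = 1101110011111111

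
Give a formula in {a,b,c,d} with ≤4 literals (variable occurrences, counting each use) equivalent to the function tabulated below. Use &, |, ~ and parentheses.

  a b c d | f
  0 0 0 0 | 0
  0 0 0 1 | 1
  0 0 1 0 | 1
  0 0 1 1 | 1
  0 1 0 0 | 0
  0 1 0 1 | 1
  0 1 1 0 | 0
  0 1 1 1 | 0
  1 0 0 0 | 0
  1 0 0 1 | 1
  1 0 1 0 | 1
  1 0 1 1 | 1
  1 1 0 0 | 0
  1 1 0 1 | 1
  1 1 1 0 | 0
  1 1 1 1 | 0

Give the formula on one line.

((d & ~c) | (~b & c))

  ~c = 1100110011001100
  (d & ~c) = 0100010001000100
  ~b = 1111000011110000
  (~b & c) = 0011000000110000
  ((d & ~c) | (~b & c)) = 0111010001110100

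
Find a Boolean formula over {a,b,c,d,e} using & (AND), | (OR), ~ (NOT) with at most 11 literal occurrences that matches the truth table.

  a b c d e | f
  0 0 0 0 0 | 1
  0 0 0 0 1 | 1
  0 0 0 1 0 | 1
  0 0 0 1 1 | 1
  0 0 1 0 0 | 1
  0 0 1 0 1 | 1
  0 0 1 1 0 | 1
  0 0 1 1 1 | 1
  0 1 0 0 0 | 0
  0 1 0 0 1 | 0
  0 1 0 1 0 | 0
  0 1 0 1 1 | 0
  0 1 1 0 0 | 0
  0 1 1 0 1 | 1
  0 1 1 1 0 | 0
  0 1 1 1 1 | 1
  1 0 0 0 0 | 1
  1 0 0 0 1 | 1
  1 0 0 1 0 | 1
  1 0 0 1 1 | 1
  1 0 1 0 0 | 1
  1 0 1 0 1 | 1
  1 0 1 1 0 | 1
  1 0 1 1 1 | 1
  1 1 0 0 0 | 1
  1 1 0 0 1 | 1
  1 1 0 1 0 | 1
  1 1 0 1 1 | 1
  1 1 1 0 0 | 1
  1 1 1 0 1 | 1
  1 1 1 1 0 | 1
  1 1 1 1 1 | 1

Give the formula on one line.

((a | (e & c)) | (~b & ((~e | (~c | a)) | (~d & ~b))))

  (e & c) = 00000101000001010000010100000101
  (a | (e & c)) = 00000101000001011111111111111111
  ~b = 11111111000000001111111100000000
  ~e = 10101010101010101010101010101010
  ~c = 11110000111100001111000011110000
  (~c | a) = 11110000111100001111111111111111
  (~e | (~c | a)) = 11111010111110101111111111111111
  ~d = 11001100110011001100110011001100
  (~d & ~b) = 11001100000000001100110000000000
  ((~e | (~c | a)) | (~d & ~b)) = 11111110111110101111111111111111
  (~b & ((~e | (~c | a)) | (~d & ~b))) = 11111110000000001111111100000000
  ((a | (e & c)) | (~b & ((~e | (~c | a)) | (~d & ~b)))) = 11111111000001011111111111111111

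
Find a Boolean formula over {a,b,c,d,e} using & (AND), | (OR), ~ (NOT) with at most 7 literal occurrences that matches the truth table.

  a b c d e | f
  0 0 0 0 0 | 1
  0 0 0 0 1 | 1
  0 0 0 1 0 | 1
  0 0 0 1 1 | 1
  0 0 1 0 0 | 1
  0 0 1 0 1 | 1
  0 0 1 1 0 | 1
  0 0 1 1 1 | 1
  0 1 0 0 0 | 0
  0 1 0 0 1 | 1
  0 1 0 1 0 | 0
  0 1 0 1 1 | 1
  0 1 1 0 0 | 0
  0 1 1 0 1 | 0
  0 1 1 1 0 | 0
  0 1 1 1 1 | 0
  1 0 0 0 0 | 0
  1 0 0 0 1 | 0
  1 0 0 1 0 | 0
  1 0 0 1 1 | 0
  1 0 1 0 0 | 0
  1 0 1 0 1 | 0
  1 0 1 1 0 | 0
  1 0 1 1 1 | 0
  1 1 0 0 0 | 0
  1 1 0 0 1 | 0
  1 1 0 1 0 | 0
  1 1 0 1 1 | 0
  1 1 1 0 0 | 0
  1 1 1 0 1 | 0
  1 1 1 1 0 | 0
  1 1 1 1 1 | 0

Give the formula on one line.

(((a | ~b) | (~c & e)) & ~a)

  ~b = 11111111000000001111111100000000
  (a | ~b) = 11111111000000001111111111111111
  ~c = 11110000111100001111000011110000
  (~c & e) = 01010000010100000101000001010000
  ((a | ~b) | (~c & e)) = 11111111010100001111111111111111
  ~a = 11111111111111110000000000000000
  (((a | ~b) | (~c & e)) & ~a) = 11111111010100000000000000000000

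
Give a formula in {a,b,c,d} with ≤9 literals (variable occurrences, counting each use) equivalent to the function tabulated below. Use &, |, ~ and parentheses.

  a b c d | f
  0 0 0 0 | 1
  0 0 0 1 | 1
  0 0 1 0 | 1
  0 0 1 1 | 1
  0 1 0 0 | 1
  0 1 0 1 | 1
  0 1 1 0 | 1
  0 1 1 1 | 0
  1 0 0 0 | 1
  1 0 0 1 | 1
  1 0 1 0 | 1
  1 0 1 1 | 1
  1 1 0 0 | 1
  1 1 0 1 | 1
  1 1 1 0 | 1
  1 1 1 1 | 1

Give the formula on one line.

  ~b = 1111000011110000
  ~a = 1111111100000000
  ~c = 1100110011001100
  (c & a) = 0000000000110011
  (b | (c & a)) = 0000111100111111
  (~c & (b | (c & a))) = 0000110000001100
  (~a | (~c & (b | (c & a)))) = 1111111100001100
  (~b & (~a | (~c & (b | (c & a))))) = 1111000000000000
  ~d = 1010101010101010
  (~d | a) = 1010101011111111
  ((~d | a) | ~c) = 1110111011111111
  ((~b & (~a | (~c & (b | (c & a))))) | ((~d | a) | ~c)) = 1111111011111111

((~b & (~a | (~c & (b | (c & a))))) | ((~d | a) | ~c))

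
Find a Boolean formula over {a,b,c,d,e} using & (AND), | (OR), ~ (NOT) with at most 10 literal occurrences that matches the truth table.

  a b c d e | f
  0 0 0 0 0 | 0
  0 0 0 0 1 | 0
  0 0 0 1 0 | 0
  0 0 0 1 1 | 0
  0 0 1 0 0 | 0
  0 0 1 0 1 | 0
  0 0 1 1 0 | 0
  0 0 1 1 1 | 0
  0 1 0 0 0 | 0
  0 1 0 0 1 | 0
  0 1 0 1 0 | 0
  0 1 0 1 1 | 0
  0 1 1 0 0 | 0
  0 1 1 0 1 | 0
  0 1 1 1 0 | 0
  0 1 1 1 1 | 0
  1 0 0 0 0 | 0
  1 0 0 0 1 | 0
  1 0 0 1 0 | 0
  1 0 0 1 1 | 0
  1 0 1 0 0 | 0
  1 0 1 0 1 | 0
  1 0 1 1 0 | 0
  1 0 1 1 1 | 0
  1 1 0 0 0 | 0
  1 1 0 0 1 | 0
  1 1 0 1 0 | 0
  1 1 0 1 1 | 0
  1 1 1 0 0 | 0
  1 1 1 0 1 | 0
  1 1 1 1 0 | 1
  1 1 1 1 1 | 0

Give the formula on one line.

  (d & c) = 00000011000000110000001100000011
  ~e = 10101010101010101010101010101010
  ((d & c) & ~e) = 00000010000000100000001000000010
  ~d = 11001100110011001100110011001100
  (~d | a) = 11001100110011001111111111111111
  ((~d | a) & b) = 00000000110011000000000011111111
  (b & d) = 00000000001100110000000000110011
  (((~d | a) & b) & (b & d)) = 00000000000000000000000000110011
  (((d & c) & ~e) & (((~d | a) & b) & (b & d))) = 00000000000000000000000000000010

(((d & c) & ~e) & (((~d | a) & b) & (b & d)))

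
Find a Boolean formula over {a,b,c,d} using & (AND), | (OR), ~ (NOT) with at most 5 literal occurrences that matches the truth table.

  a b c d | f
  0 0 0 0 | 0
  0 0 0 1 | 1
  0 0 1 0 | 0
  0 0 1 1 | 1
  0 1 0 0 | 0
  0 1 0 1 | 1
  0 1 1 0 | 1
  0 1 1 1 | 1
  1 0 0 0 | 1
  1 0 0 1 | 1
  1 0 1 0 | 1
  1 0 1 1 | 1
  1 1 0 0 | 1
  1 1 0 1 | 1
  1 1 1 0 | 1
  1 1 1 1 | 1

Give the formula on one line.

  (d | a) = 0101010111111111
  ~a = 1111111100000000
  (c & b) = 0000001100000011
  (~a & (c & b)) = 0000001100000000
  ((d | a) | (~a & (c & b))) = 0101011111111111

((d | a) | (~a & (c & b)))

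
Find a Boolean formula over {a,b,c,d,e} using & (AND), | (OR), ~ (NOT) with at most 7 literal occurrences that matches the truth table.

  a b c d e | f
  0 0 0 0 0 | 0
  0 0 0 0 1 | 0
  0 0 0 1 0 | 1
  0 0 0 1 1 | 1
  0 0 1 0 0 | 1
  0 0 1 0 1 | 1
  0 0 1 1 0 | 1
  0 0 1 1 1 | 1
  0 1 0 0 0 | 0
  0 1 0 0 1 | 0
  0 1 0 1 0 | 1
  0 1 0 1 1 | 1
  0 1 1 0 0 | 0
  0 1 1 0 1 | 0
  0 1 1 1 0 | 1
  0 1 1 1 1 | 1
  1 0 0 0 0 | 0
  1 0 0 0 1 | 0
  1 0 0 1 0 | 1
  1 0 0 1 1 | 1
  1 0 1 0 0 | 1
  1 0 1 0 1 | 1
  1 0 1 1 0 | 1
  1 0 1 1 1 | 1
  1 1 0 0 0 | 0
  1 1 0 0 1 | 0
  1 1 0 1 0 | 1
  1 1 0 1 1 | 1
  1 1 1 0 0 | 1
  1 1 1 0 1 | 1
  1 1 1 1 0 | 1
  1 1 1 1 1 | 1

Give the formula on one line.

(((c & ~b) | d) | (c & a))

  ~b = 11111111000000001111111100000000
  (c & ~b) = 00001111000000000000111100000000
  ((c & ~b) | d) = 00111111001100110011111100110011
  (c & a) = 00000000000000000000111100001111
  (((c & ~b) | d) | (c & a)) = 00111111001100110011111100111111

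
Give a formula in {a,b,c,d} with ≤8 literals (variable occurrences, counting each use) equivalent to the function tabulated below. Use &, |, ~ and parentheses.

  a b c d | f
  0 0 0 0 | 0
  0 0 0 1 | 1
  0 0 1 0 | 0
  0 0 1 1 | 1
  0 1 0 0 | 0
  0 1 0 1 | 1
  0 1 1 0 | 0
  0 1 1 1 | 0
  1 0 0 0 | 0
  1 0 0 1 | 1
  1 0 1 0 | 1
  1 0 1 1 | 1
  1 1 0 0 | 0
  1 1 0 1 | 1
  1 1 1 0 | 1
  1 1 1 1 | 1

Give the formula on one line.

  ~c = 1100110011001100
  ~b = 1111000011110000
  (~b | a) = 1111000011111111
  (~c | (~b | a)) = 1111110011111111
  (d | a) = 0101010111111111
  ((d | a) | ~c) = 1101110111111111
  (d | c) = 0111011101110111
  (((d | a) | ~c) & (d | c)) = 0101010101110111
  ((~c | (~b | a)) & (((d | a) | ~c) & (d | c))) = 0101010001110111

((~c | (~b | a)) & (((d | a) | ~c) & (d | c)))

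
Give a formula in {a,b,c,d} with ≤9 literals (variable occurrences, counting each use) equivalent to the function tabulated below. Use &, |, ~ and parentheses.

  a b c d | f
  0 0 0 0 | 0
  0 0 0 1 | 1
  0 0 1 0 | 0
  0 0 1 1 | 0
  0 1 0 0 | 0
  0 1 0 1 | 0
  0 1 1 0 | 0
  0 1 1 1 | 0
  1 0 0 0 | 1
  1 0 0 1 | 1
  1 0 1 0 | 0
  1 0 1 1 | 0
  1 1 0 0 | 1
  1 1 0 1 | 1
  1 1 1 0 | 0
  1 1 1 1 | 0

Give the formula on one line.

  (b & a) = 0000000000001111
  (c | (b & a)) = 0011001100111111
  (d | a) = 0101010111111111
  ((c | (b & a)) | (d | a)) = 0111011111111111
  ~c = 1100110011001100
  (c | a) = 0011001111111111
  ~b = 1111000011110000
  ((c | a) | ~b) = 1111001111111111
  (~c & ((c | a) | ~b)) = 1100000011001100
  (((c | (b & a)) | (d | a)) & (~c & ((c | a) | ~b))) = 0100000011001100

(((c | (b & a)) | (d | a)) & (~c & ((c | a) | ~b)))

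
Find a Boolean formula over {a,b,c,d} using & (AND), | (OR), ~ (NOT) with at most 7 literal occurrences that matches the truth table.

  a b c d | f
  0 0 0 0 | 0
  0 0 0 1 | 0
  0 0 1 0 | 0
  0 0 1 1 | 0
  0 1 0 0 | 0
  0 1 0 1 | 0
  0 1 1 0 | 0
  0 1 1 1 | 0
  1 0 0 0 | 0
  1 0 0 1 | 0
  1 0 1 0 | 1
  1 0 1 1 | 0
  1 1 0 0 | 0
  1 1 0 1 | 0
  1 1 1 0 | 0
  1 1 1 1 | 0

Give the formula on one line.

  ~d = 1010101010101010
  ~c = 1100110011001100
  (~d | ~c) = 1110111011101110
  ~b = 1111000011110000
  (~b & a) = 0000000011110000
  (~d | a) = 1010101011111111
  (c & (~d | a)) = 0010001000110011
  ((~b & a) & (c & (~d | a))) = 0000000000110000
  ((~d | ~c) & ((~b & a) & (c & (~d | a)))) = 0000000000100000

((~d | ~c) & ((~b & a) & (c & (~d | a))))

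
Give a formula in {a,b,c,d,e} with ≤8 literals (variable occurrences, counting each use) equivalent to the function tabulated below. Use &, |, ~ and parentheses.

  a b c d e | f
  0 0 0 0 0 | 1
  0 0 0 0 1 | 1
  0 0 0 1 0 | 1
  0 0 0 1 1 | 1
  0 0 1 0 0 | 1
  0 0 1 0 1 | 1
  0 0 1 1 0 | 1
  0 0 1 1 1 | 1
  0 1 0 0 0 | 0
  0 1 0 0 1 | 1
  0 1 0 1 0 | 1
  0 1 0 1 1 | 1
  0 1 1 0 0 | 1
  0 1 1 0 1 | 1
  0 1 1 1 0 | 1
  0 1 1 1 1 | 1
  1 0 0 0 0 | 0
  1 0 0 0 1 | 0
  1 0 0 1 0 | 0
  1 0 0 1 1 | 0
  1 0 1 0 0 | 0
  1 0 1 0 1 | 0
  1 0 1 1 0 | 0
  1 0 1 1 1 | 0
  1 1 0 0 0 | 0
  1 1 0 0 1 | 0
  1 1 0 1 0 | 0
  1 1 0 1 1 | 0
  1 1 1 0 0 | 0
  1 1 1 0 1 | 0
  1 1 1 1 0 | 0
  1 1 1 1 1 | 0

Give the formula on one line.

  (d | e) = 01110111011101110111011101110111
  ~b = 11111111000000001111111100000000
  (c | ~b) = 11111111000011111111111100001111
  ((d | e) | (c | ~b)) = 11111111011111111111111101111111
  ~a = 11111111111111110000000000000000
  (((d | e) | (c | ~b)) & ~a) = 11111111011111110000000000000000

(((d | e) | (c | ~b)) & ~a)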